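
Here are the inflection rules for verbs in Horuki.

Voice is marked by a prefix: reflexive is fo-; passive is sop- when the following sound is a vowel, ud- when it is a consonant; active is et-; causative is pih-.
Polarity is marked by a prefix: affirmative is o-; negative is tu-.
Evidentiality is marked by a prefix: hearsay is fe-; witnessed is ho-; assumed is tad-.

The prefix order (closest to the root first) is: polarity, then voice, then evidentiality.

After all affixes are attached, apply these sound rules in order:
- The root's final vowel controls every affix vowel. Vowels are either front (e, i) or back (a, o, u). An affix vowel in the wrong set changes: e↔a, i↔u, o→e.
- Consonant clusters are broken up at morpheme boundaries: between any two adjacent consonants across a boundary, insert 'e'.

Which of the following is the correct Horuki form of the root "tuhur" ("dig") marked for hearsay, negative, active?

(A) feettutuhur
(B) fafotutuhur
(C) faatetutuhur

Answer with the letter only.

Attach polarity negative tu- → tutuhur.
Attach voice active et- → ettutuhur.
Attach evidentiality hearsay fe- → feettutuhur.
Apply vowel harmony: feettutuhur → faattutuhur.
Apply epenthesis: faattutuhur → faatetutuhur.
So the correct form is faatetutuhur, option (C).
(B) fafotutuhur is wrong: it uses reflexive instead of active for voice.
(A) feettutuhur is wrong: it fails to apply the sound rule(s).

C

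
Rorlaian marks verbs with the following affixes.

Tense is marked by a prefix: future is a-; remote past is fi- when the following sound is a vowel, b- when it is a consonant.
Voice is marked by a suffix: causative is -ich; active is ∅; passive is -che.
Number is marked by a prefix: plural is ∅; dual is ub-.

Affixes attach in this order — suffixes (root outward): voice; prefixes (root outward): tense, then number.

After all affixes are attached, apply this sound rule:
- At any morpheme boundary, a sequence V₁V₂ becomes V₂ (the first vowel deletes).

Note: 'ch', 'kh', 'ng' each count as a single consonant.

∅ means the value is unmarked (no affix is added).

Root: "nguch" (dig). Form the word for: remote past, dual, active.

ubbnguch

Attach tense remote past b- (before consonant 'ng') → bnguch.
voice = active: zero marking, form stays bnguch.
Attach number dual ub- → ubbnguch.
Vowel deletion: no change.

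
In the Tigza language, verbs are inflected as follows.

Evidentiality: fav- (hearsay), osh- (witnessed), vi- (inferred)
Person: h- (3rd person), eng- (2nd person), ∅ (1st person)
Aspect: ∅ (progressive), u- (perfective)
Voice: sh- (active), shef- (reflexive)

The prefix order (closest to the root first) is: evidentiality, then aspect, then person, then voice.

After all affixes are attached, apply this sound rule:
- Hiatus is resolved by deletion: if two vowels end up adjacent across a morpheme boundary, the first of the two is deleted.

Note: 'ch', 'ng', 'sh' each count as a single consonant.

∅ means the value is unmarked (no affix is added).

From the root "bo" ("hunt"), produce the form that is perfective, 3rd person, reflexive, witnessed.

shefhoshbo

Attach evidentiality witnessed osh- → oshbo.
Attach aspect perfective u- → uoshbo.
Attach person 3rd person h- → huoshbo.
Attach voice reflexive shef- → shefhuoshbo.
Apply vowel deletion: shefhuoshbo → shefhoshbo.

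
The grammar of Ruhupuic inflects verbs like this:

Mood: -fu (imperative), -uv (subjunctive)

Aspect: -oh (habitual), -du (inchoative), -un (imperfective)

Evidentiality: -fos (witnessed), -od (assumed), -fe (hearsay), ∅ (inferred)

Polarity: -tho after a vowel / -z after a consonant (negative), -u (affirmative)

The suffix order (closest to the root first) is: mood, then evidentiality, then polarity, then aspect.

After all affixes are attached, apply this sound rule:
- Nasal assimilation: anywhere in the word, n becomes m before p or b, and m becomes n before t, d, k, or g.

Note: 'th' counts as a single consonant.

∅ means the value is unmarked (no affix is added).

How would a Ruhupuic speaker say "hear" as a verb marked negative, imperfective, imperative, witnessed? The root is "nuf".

Attach mood imperative -fu → nuffu.
Attach evidentiality witnessed -fos → nuffufos.
Attach polarity negative -z (after consonant 's') → nuffufosz.
Attach aspect imperfective -un → nuffufoszun.
Nasal assimilation: no change.

nuffufoszun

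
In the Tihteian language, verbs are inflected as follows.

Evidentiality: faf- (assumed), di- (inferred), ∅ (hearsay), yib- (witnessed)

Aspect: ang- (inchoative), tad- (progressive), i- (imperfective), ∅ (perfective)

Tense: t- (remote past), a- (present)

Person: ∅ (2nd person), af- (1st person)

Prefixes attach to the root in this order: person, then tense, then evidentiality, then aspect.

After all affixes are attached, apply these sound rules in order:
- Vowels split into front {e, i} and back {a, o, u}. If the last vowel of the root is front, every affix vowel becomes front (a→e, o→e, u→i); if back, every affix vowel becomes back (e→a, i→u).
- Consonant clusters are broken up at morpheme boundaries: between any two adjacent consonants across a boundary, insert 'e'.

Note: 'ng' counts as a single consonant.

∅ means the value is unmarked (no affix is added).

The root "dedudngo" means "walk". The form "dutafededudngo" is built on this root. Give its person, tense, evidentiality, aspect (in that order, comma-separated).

1st person, remote past, inferred, perfective

Segment: di-t-af-dedudngo.
person: af- → 1st person.
tense: t- → remote past.
evidentiality: di- → inferred.
aspect: ∅ → perfective.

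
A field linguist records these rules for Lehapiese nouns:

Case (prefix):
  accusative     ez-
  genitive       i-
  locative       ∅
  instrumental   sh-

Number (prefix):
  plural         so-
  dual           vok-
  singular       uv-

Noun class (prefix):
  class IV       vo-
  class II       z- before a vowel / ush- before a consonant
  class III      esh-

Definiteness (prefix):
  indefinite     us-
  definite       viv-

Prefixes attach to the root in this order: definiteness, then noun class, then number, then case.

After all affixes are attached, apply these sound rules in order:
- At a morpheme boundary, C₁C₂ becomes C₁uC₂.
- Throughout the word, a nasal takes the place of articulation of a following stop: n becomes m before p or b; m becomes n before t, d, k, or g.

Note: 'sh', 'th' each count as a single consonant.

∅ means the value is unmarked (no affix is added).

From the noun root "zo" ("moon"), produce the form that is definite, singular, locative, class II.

uvushuvivuzo

Attach definiteness definite viv- → vivzo.
Attach noun class class II ush- (before consonant 'v') → ushvivzo.
Attach number singular uv- → uvushvivzo.
case = locative: zero marking, form stays uvushvivzo.
Apply epenthesis: uvushvivzo → uvushuvivuzo.
Nasal assimilation: no change.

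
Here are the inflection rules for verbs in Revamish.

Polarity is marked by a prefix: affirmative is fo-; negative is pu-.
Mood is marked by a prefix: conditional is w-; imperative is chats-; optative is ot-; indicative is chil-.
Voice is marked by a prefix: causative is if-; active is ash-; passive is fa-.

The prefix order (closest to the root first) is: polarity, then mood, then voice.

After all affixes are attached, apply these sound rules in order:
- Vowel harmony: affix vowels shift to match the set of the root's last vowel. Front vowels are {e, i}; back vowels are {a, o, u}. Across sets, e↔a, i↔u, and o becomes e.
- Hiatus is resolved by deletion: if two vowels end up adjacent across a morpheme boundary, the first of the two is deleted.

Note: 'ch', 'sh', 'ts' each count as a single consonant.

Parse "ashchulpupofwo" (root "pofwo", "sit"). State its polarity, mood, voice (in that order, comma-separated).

Segment: ash-chil-pu-pofwo.
polarity: pu- → negative.
mood: chil- → indicative.
voice: ash- → active.

negative, indicative, active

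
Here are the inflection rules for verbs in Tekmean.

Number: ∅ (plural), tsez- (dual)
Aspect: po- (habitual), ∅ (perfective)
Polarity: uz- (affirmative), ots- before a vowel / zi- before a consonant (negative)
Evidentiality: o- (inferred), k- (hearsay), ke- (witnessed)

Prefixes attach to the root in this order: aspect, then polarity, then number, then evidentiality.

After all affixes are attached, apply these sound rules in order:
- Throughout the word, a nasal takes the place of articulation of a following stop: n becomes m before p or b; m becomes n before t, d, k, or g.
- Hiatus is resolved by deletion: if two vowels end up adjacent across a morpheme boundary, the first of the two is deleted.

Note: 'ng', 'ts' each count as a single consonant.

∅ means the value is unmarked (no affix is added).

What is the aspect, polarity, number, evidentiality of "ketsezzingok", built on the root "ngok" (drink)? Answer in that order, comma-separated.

Segment: ke-tsez-zi-ngok.
aspect: ∅ → perfective.
polarity: ots/zi- → negative.
number: tsez- → dual.
evidentiality: ke- → witnessed.

perfective, negative, dual, witnessed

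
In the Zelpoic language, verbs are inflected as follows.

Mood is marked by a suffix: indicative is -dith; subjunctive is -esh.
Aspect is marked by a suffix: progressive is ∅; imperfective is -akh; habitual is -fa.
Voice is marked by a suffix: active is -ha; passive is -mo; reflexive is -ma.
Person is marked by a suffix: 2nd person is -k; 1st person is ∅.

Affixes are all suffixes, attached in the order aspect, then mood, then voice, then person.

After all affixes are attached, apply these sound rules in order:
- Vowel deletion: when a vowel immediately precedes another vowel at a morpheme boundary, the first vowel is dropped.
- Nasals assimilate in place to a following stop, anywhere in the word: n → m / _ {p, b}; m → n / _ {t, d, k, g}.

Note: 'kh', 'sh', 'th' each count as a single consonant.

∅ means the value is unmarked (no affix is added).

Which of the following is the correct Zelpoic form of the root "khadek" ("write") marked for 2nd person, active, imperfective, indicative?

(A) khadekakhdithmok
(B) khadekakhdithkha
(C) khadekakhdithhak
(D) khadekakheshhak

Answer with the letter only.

Attach aspect imperfective -akh → khadekakh.
Attach mood indicative -dith → khadekakhdith.
Attach voice active -ha → khadekakhdithha.
Attach person 2nd person -k → khadekakhdithhak.
Vowel deletion: no change.
Nasal assimilation: no change.
So the correct form is khadekakhdithhak, option (C).
(D) khadekakheshhak is wrong: it uses subjunctive instead of indicative for mood.
(B) khadekakhdithkha is wrong: it has the affixes in the wrong order.
(A) khadekakhdithmok is wrong: it uses passive instead of active for voice.

C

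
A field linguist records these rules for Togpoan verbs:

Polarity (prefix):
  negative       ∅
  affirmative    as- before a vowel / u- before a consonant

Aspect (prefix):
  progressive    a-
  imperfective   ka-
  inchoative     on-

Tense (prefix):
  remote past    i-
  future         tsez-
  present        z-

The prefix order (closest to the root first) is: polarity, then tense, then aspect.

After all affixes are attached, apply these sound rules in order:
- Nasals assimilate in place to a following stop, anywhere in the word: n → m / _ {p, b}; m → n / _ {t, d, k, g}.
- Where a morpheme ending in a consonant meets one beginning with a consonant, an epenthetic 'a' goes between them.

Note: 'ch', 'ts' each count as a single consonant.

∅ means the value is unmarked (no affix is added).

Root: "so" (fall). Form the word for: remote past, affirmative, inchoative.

Attach polarity affirmative u- (before consonant 's') → uso.
Attach tense remote past i- → iuso.
Attach aspect inchoative on- → oniuso.
Nasal assimilation: no change.
Epenthesis: no change.

oniuso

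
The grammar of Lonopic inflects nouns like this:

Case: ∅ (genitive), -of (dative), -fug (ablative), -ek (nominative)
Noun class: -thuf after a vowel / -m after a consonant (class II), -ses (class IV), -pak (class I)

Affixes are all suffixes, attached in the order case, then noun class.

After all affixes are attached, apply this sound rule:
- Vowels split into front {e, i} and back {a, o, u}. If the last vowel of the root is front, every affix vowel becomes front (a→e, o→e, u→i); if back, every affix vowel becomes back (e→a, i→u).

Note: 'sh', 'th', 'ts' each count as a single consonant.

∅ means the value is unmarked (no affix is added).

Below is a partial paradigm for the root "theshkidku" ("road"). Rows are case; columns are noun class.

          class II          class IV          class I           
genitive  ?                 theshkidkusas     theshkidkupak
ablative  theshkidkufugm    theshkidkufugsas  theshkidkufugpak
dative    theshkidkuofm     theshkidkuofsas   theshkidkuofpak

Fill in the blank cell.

case = genitive: zero marking, form stays theshkidku.
Attach noun class class II -thuf (after vowel 'u') → theshkidkuthuf.
Vowel harmony: no change.

theshkidkuthuf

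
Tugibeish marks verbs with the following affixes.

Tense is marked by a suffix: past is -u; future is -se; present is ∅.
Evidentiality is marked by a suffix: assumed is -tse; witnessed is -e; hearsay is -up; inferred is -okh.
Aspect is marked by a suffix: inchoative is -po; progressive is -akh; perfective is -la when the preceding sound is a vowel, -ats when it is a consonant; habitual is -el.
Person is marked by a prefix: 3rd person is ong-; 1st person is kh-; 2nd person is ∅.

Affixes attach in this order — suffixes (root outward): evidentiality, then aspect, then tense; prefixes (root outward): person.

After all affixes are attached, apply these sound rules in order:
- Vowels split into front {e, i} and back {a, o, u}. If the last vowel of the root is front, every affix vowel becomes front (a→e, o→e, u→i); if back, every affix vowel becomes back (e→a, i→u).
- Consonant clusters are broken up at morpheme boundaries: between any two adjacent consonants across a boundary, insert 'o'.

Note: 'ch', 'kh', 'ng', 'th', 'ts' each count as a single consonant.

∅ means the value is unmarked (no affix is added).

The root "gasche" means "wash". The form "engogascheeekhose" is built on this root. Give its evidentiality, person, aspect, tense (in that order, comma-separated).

Segment: ong-gasche-e-akh-se.
evidentiality: -e → witnessed.
person: ong- → 3rd person.
aspect: -akh → progressive.
tense: -se → future.

witnessed, 3rd person, progressive, future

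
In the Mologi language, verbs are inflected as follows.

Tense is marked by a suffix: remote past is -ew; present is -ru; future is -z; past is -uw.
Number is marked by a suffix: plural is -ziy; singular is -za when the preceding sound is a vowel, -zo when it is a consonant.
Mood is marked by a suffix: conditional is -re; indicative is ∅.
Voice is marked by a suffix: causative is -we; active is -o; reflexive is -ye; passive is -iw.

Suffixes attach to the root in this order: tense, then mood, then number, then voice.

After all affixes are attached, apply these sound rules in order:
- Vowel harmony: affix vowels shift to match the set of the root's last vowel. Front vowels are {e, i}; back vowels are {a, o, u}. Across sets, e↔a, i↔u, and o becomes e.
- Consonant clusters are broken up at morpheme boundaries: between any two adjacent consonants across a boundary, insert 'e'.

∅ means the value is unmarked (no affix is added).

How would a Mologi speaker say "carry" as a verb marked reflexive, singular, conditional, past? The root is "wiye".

wiyeiwerezeye

Attach tense past -uw → wiyeuw.
Attach mood conditional -re → wiyeuwre.
Attach number singular -za (after vowel 'e') → wiyeuwreza.
Attach voice reflexive -ye → wiyeuwrezaye.
Apply vowel harmony: wiyeuwrezaye → wiyeiwrezeye.
Apply epenthesis: wiyeiwrezeye → wiyeiwerezeye.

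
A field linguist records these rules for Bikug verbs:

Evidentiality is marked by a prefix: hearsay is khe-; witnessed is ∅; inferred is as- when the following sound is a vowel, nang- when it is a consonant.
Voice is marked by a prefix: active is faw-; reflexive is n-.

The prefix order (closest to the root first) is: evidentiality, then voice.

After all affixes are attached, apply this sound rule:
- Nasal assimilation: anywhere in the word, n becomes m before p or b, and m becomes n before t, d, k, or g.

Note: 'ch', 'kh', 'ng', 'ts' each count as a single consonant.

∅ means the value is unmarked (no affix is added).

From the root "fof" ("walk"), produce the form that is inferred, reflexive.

nnangfof

Attach evidentiality inferred nang- (before consonant 'f') → nangfof.
Attach voice reflexive n- → nnangfof.
Nasal assimilation: no change.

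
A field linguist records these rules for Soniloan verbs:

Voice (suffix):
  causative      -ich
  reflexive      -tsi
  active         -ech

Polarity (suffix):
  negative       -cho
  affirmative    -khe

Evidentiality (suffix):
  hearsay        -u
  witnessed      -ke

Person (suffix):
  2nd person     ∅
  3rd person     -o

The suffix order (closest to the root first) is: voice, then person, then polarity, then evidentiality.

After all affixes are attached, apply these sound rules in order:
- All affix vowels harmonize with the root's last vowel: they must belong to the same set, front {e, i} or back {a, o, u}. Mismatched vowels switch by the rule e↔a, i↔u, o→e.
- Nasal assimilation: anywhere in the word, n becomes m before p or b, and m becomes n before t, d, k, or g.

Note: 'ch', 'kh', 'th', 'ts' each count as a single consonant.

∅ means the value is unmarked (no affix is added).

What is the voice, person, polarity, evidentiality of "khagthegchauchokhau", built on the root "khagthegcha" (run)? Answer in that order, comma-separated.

causative, 3rd person, affirmative, hearsay

Segment: khagthegcha-ich-o-khe-u.
voice: -ich → causative.
person: -o → 3rd person.
polarity: -khe → affirmative.
evidentiality: -u → hearsay.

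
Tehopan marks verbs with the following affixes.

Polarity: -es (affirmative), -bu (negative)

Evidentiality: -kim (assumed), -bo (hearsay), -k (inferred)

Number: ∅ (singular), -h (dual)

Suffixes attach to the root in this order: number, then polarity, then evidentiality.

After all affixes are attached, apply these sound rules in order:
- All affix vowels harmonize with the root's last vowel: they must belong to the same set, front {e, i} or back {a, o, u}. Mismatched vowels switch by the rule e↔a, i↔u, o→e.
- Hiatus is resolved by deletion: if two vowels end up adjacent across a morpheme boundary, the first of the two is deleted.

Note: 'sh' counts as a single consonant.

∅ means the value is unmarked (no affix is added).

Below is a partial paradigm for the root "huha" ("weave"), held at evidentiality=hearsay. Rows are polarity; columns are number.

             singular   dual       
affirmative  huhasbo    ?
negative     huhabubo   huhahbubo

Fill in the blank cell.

Attach number dual -h → huhah.
Attach polarity affirmative -es → huhahes.
Attach evidentiality hearsay -bo → huhahesbo.
Apply vowel harmony: huhahesbo → huhahasbo.
Vowel deletion: no change.

huhahasbo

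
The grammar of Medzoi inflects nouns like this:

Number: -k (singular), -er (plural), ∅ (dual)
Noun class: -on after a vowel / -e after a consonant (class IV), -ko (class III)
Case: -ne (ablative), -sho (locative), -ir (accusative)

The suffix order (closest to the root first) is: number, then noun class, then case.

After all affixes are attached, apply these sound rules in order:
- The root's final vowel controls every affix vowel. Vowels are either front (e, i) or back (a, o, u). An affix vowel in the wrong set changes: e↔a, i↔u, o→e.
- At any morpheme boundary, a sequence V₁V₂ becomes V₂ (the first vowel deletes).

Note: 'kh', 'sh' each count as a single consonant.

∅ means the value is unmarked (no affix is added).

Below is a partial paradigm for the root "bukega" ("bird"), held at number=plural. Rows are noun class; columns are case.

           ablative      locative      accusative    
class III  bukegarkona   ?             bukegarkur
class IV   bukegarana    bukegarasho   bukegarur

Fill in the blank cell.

bukegarkosho

Attach number plural -er → bukegaer.
Attach noun class class III -ko → bukegaerko.
Attach case locative -sho → bukegaerkosho.
Apply vowel harmony: bukegaerkosho → bukegaarkosho.
Apply vowel deletion: bukegaarkosho → bukegarkosho.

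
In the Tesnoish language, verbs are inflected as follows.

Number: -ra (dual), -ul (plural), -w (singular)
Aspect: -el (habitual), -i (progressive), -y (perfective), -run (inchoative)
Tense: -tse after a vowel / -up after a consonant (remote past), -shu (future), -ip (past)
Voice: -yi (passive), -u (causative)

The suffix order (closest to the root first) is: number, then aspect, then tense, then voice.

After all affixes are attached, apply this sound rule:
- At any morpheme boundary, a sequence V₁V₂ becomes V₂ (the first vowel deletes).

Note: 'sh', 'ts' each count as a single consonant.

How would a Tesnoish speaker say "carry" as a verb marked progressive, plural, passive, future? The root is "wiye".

wiyulishuyi

Attach number plural -ul → wiyeul.
Attach aspect progressive -i → wiyeuli.
Attach tense future -shu → wiyeulishu.
Attach voice passive -yi → wiyeulishuyi.
Apply vowel deletion: wiyeulishuyi → wiyulishuyi.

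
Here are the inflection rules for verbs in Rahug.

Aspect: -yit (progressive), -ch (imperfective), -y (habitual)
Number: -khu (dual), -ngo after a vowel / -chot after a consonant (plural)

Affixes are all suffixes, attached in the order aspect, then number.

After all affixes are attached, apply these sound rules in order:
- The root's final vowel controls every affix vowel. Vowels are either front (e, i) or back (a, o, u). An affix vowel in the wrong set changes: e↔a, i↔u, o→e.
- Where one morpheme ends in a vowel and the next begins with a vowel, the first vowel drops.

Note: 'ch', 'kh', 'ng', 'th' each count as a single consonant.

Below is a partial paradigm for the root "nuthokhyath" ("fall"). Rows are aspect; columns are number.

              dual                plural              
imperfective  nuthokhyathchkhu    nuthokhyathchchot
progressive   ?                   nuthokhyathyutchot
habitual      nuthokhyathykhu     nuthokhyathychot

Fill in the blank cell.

nuthokhyathyutkhu

Attach aspect progressive -yit → nuthokhyathyit.
Attach number dual -khu → nuthokhyathyitkhu.
Apply vowel harmony: nuthokhyathyitkhu → nuthokhyathyutkhu.
Vowel deletion: no change.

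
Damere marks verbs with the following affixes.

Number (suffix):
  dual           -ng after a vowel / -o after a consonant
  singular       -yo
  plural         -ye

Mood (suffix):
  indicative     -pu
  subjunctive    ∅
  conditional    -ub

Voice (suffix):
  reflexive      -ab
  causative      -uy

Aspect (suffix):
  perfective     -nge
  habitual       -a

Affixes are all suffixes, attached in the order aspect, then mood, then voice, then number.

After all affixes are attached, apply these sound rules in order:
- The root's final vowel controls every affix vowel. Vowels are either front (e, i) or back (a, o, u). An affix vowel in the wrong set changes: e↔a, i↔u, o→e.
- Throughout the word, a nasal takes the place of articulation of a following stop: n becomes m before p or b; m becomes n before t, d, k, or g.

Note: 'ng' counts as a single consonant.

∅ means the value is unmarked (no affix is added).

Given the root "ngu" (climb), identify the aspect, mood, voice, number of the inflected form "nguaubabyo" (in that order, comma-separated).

habitual, conditional, reflexive, singular

Segment: ngu-a-ub-ab-yo.
aspect: -a → habitual.
mood: -ub → conditional.
voice: -ab → reflexive.
number: -yo → singular.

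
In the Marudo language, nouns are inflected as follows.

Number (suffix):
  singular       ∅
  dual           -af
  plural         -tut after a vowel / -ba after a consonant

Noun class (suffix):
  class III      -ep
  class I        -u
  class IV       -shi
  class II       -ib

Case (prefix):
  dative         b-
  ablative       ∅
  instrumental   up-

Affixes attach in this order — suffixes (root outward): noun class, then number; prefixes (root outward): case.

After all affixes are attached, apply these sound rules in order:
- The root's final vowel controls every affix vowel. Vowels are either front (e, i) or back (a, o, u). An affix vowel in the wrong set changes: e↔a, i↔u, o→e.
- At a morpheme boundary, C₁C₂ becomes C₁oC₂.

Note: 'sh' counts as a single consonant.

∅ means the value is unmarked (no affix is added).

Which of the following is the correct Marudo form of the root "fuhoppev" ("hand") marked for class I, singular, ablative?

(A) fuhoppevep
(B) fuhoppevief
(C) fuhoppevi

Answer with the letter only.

C

Attach noun class class I -u → fuhoppevu.
case = ablative: zero marking, form stays fuhoppevu.
number = singular: zero marking, form stays fuhoppevu.
Apply vowel harmony: fuhoppevu → fuhoppevi.
Epenthesis: no change.
So the correct form is fuhoppevi, option (C).
(A) fuhoppevep is wrong: it uses class III instead of class I for noun class.
(B) fuhoppevief is wrong: it uses dual instead of singular for number.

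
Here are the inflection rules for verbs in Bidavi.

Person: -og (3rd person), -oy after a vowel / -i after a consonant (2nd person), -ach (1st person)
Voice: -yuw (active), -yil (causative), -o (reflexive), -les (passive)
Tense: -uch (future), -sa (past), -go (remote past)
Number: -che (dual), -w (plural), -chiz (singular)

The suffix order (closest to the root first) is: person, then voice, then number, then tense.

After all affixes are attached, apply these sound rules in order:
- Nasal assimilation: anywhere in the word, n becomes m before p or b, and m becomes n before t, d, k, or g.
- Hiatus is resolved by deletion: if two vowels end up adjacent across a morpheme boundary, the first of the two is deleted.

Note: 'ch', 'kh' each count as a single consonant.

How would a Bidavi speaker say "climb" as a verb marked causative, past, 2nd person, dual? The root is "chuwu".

Attach person 2nd person -oy (after vowel 'u') → chuwuoy.
Attach voice causative -yil → chuwuoyyil.
Attach number dual -che → chuwuoyyilche.
Attach tense past -sa → chuwuoyyilchesa.
Nasal assimilation: no change.
Apply vowel deletion: chuwuoyyilchesa → chuwoyyilchesa.

chuwoyyilchesa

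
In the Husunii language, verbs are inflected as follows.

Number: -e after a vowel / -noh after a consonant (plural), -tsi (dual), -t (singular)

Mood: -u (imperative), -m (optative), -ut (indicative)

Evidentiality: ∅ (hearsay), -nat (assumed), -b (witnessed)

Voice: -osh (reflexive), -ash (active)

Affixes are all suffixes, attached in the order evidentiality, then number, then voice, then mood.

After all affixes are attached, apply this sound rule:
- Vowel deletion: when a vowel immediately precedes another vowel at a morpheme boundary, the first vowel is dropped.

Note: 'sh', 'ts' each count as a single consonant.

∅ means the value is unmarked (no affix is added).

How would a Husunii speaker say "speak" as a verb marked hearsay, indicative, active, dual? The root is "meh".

evidentiality = hearsay: zero marking, form stays meh.
Attach number dual -tsi → mehtsi.
Attach voice active -ash → mehtsiash.
Attach mood indicative -ut → mehtsiashut.
Apply vowel deletion: mehtsiashut → mehtsashut.

mehtsashut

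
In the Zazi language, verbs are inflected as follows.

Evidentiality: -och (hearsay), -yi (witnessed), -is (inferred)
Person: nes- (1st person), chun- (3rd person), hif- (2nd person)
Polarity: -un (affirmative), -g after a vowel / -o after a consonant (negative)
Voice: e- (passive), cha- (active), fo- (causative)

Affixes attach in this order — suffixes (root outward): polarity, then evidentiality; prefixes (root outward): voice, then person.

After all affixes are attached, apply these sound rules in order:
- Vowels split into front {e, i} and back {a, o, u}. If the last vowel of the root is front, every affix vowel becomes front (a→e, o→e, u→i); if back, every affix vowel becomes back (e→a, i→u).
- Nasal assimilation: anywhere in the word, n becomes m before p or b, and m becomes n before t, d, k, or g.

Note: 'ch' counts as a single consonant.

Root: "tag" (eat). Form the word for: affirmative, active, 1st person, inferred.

naschatagunus

Attach polarity affirmative -un → tagun.
Attach evidentiality inferred -is → tagunis.
Attach voice active cha- → chatagunis.
Attach person 1st person nes- → neschatagunis.
Apply vowel harmony: neschatagunis → naschatagunus.
Nasal assimilation: no change.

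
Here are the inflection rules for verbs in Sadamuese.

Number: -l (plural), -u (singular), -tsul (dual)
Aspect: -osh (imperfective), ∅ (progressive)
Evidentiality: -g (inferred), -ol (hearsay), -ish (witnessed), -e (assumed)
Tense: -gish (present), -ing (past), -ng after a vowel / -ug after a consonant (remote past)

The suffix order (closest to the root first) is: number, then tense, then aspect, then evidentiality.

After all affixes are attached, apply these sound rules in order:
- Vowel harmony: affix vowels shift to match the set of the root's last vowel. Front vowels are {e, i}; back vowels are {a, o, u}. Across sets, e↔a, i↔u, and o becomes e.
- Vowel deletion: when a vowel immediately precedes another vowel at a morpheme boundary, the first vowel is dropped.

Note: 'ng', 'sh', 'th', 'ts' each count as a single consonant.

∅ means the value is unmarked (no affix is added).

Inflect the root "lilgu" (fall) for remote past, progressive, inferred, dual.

lilgutsulugg

Attach number dual -tsul → lilgutsul.
Attach tense remote past -ug (after consonant 'l') → lilgutsulug.
aspect = progressive: zero marking, form stays lilgutsulug.
Attach evidentiality inferred -g → lilgutsulugg.
Vowel harmony: no change.
Vowel deletion: no change.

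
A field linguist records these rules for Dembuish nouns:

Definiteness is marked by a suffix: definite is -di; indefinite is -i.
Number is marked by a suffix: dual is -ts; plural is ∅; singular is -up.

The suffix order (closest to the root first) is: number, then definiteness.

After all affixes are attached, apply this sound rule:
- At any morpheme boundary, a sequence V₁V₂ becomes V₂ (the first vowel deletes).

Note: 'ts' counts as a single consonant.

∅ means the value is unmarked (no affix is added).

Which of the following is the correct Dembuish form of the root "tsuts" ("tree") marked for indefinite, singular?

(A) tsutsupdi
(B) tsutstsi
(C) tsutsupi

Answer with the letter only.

Attach number singular -up → tsutsup.
Attach definiteness indefinite -i → tsutsupi.
Vowel deletion: no change.
So the correct form is tsutsupi, option (C).
(B) tsutstsi is wrong: it uses dual instead of singular for number.
(A) tsutsupdi is wrong: it uses definite instead of indefinite for definiteness.

C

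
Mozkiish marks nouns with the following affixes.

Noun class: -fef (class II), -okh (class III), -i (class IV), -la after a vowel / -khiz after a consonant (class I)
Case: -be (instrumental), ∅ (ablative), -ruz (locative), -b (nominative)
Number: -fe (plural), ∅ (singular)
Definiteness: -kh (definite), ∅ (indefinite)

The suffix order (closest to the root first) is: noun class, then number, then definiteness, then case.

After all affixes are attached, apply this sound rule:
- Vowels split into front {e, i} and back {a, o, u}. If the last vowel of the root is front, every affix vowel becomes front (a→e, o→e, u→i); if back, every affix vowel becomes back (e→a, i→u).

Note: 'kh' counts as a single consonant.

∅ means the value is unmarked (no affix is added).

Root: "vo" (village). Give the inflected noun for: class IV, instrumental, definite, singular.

voukhba

Attach noun class class IV -i → voi.
number = singular: zero marking, form stays voi.
Attach definiteness definite -kh → voikh.
Attach case instrumental -be → voikhbe.
Apply vowel harmony: voikhbe → voukhba.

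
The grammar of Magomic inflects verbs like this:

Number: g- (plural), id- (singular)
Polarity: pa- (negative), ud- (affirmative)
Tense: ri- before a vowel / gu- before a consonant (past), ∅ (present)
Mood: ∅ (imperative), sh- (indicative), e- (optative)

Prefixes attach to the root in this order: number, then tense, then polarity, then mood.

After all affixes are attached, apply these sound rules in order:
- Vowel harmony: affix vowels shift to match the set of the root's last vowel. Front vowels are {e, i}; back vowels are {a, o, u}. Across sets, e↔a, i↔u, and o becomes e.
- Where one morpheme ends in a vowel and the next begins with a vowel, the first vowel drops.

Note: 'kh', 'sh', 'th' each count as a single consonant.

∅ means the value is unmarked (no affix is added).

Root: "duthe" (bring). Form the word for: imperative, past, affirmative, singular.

idridduthe

Attach number singular id- → idduthe.
Attach tense past ri- (before vowel 'i') → riidduthe.
Attach polarity affirmative ud- → udriidduthe.
mood = imperative: zero marking, form stays udriidduthe.
Apply vowel harmony: udriidduthe → idriidduthe.
Apply vowel deletion: idriidduthe → idridduthe.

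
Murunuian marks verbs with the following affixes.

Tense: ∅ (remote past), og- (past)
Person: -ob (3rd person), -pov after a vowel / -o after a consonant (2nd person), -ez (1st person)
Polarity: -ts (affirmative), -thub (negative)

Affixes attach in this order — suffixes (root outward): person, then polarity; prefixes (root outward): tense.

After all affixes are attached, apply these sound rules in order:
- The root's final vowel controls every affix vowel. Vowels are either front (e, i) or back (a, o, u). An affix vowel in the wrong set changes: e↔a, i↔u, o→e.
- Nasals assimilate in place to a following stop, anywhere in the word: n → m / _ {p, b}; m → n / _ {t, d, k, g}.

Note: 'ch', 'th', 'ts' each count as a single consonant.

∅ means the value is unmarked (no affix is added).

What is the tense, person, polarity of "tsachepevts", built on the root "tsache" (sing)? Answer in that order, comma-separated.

Segment: tsache-pov-ts.
tense: ∅ → remote past.
person: -pov/o → 2nd person.
polarity: -ts → affirmative.

remote past, 2nd person, affirmative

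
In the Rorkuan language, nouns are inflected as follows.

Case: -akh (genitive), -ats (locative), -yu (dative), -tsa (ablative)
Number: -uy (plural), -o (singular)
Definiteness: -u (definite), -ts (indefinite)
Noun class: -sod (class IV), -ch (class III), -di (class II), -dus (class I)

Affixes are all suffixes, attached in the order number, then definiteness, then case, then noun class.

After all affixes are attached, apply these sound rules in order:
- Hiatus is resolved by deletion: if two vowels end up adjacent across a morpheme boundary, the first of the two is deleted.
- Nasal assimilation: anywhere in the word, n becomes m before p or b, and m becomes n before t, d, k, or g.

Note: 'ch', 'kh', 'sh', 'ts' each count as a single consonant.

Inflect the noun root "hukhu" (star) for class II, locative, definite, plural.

Attach number plural -uy → hukhuuy.
Attach definiteness definite -u → hukhuuyu.
Attach case locative -ats → hukhuuyuats.
Attach noun class class II -di → hukhuuyuatsdi.
Apply vowel deletion: hukhuuyuatsdi → hukhuyatsdi.
Nasal assimilation: no change.

hukhuyatsdi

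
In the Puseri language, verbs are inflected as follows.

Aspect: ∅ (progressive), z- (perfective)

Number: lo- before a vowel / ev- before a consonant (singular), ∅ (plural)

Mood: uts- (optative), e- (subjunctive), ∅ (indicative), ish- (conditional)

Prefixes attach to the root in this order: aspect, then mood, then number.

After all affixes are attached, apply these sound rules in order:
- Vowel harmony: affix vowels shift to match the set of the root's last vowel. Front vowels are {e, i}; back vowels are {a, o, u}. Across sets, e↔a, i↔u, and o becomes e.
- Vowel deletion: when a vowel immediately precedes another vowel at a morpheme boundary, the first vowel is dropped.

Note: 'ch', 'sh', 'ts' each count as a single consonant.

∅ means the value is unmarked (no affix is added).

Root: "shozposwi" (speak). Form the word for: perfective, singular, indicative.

Attach aspect perfective z- → zshozposwi.
mood = indicative: zero marking, form stays zshozposwi.
Attach number singular ev- (before consonant 'z') → evzshozposwi.
Vowel harmony: no change.
Vowel deletion: no change.

evzshozposwi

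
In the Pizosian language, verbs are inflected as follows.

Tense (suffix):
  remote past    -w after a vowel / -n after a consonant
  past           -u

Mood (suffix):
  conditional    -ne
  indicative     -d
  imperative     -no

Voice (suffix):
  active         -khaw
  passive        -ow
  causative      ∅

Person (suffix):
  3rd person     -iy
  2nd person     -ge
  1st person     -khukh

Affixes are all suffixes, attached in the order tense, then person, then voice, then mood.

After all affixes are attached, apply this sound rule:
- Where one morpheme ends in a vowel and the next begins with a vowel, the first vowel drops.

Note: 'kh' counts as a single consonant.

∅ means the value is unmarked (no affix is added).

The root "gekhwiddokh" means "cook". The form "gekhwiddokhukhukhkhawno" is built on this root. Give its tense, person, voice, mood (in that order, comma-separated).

Segment: gekhwiddokh-u-khukh-khaw-no.
tense: -u → past.
person: -khukh → 1st person.
voice: -khaw → active.
mood: -no → imperative.

past, 1st person, active, imperative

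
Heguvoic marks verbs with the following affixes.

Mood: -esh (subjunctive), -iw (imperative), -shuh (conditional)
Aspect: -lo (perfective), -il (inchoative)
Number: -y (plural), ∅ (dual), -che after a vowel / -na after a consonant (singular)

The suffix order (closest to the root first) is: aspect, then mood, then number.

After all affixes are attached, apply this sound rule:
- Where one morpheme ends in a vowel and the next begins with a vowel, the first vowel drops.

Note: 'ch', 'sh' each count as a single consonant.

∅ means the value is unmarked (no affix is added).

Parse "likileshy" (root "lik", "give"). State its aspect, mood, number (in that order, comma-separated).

inchoative, subjunctive, plural

Segment: lik-il-esh-y.
aspect: -il → inchoative.
mood: -esh → subjunctive.
number: -y → plural.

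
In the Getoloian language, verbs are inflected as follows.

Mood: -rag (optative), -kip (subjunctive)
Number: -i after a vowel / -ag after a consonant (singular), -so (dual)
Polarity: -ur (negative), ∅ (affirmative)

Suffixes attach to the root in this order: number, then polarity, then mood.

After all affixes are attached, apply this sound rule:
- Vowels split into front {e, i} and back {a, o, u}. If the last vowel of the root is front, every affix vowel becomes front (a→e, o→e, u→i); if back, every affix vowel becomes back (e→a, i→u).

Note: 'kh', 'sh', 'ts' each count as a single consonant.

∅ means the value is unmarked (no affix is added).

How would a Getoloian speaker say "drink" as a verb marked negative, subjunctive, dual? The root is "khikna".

Attach number dual -so → khiknaso.
Attach polarity negative -ur → khiknasour.
Attach mood subjunctive -kip → khiknasourkip.
Apply vowel harmony: khiknasourkip → khiknasourkup.

khiknasourkup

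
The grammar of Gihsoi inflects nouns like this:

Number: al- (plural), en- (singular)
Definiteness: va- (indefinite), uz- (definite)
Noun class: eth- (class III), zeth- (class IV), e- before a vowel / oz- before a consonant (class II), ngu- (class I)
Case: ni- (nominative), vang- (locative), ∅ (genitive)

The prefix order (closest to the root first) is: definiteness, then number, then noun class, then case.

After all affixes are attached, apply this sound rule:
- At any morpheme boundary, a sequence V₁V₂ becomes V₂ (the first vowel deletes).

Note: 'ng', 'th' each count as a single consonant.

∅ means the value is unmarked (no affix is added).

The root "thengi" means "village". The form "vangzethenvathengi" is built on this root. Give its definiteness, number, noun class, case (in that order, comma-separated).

indefinite, singular, class IV, locative

Segment: vang-zeth-en-va-thengi.
definiteness: va- → indefinite.
number: en- → singular.
noun class: zeth- → class IV.
case: vang- → locative.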